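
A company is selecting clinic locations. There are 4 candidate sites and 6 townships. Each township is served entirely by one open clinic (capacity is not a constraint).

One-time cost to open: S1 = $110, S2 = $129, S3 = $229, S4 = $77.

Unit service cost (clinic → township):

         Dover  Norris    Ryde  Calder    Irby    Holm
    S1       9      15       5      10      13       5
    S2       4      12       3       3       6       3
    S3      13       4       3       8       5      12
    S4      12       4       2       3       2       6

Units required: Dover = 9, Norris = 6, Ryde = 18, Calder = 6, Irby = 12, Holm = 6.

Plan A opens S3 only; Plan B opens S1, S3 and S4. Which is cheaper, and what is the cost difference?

Plan A is cheaper by 25.

Plan A: {S3}: Dover→S3 13·9=117, Norris→S3 4·6=24, Ryde→S3 3·18=54, Calder→S3 8·6=48, Irby→S3 5·12=60, Holm→S3 12·6=72. Service 375; fixed 229; total 604.
Plan B: {S1, S3, S4}: Dover→S1 9·9=81, Norris→S3 4·6=24, Ryde→S4 2·18=36, Calder→S4 3·6=18, Irby→S4 2·12=24, Holm→S1 5·6=30. Service 213; fixed 416; total 629.
Difference: |604 − 629| = 25.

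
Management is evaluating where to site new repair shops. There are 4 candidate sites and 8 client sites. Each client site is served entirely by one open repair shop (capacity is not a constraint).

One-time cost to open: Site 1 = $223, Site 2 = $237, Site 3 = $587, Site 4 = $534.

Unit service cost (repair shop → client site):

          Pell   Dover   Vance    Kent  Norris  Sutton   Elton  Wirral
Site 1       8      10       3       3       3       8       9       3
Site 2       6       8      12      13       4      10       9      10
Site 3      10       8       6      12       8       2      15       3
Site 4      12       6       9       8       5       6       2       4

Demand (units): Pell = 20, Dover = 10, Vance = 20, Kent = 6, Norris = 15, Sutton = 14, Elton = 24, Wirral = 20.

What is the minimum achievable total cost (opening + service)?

For any fixed open set, each client site goes to its cheapest open site; total = fixed + service.
{Site 1}: Pell→Site 1 8·20=160, Dover→Site 1 10·10=100, Vance→Site 1 3·20=60, Kent→Site 1 3·6=18, Norris→Site 1 3·15=45, Sutton→Site 1 8·14=112, Elton→Site 1 9·24=216, Wirral→Site 1 3·20=60. Service 771; fixed 223; total 994.
{Site 1, Site 2}: service 711 + fixed 460 = 1171
{Site 1, Site 4}: service 535 + fixed 757 = 1292
{Site 1, Site 2, Site 3, Site 4}: Pell→Site 2 6·20=120, Dover→Site 4 6·10=60, Vance→Site 1 3·20=60, Kent→Site 1 3·6=18, Norris→Site 1 3·15=45, Sutton→Site 3 2·14=28, Elton→Site 4 2·24=48, Wirral→Site 1 3·20=60. Service 439; fixed 1581; total 2020.
No other subset beats 994.

Minimum total cost: 994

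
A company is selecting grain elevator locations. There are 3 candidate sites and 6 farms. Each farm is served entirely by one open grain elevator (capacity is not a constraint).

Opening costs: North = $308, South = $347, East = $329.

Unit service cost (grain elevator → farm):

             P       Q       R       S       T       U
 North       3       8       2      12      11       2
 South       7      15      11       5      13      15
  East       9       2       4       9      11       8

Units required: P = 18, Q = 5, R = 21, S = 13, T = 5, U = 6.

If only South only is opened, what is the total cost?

Total cost: 999

Each farm is assigned to its cheapest site among the open ones.
{South}: P→South 7·18=126, Q→South 15·5=75, R→South 11·21=231, S→South 5·13=65, T→South 13·5=65, U→South 15·6=90. Service 652; fixed 347; total 999.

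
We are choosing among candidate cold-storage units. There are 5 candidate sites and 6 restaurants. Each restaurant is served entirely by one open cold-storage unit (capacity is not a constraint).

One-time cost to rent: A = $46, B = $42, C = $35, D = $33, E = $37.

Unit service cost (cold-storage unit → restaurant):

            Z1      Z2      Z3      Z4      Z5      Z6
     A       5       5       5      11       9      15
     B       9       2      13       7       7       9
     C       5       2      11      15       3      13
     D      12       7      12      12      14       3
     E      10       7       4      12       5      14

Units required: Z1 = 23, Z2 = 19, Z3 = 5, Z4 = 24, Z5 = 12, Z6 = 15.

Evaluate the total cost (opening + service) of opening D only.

Each restaurant is assigned to its cheapest site among the open ones.
{D}: Z1→D 12·23=276, Z2→D 7·19=133, Z3→D 12·5=60, Z4→D 12·24=288, Z5→D 14·12=168, Z6→D 3·15=45. Service 970; fixed 33; total 1003.

Total cost: 1003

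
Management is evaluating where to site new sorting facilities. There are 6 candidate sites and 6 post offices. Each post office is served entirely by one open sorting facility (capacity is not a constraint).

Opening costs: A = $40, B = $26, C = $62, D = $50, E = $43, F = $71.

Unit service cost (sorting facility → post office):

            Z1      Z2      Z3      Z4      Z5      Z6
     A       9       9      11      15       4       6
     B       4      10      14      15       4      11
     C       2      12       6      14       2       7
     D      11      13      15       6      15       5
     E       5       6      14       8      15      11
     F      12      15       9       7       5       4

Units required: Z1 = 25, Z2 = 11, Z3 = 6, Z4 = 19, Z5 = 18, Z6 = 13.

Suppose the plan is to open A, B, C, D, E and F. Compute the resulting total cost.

Each post office is assigned to its cheapest site among the open ones.
{A, B, C, D, E, F}: Z1→C 2·25=50, Z2→E 6·11=66, Z3→C 6·6=36, Z4→D 6·19=114, Z5→C 2·18=36, Z6→F 4·13=52. Service 354; fixed 292; total 646.

Total cost: 646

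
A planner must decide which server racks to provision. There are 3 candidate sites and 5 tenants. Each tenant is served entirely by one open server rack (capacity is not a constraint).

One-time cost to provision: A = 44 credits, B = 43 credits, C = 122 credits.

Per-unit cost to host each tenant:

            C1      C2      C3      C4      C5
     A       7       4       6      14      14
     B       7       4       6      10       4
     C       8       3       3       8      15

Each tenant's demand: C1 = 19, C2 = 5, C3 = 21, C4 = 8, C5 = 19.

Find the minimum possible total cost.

Minimum total cost: 478

For any fixed open set, each tenant goes to its cheapest open site; total = fixed + service.
{B}: C1→B 7·19=133, C2→B 4·5=20, C3→B 6·21=126, C4→B 10·8=80, C5→B 4·19=76. Service 435; fixed 43; total 478.
{B, C}: C1→B 7·19=133, C2→C 3·5=15, C3→C 3·21=63, C4→C 8·8=64, C5→B 4·19=76. Service 351; fixed 165; total 516.
{A, B}: service 435 + fixed 87 = 522
{A, B, C}: service 351 + fixed 209 = 560
No other subset beats 478.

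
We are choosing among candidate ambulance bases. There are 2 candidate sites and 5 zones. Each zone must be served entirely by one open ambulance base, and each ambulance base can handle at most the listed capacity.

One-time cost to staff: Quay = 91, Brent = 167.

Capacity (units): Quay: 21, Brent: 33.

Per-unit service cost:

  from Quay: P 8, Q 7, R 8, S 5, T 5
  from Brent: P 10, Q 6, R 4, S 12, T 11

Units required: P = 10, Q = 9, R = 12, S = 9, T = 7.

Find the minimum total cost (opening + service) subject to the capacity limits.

Open {Quay, Brent}: P→Brent 10·10=100, Q→Brent 6·9=54, R→Brent 4·12=48, S→Quay 5·9=45, T→Quay 5·7=35.
Loads: Quay carries 16/21, Brent carries 31/33. Service 282; fixed 258; total 540.
Next best feasible plan costs 562.

Minimum total cost: 540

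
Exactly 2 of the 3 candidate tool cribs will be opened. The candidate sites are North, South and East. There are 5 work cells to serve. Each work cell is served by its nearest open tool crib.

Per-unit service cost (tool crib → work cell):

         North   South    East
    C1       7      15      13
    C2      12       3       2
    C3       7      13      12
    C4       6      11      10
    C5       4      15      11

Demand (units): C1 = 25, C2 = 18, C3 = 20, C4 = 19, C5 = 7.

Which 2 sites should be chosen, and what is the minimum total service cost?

With exactly 2 open, each work cell uses its cheapest among the chosen.
{North, East}: C1→North 7·25=175, C2→East 2·18=36, C3→North 7·20=140, C4→North 6·19=114, C5→North 4·7=28. Service cost 493.
{North, South}: service cost 511
{South, East}: service cost 868
Among all 3 size-2 choices, {North, East} is lowest.

Choose North and East; total service cost 493.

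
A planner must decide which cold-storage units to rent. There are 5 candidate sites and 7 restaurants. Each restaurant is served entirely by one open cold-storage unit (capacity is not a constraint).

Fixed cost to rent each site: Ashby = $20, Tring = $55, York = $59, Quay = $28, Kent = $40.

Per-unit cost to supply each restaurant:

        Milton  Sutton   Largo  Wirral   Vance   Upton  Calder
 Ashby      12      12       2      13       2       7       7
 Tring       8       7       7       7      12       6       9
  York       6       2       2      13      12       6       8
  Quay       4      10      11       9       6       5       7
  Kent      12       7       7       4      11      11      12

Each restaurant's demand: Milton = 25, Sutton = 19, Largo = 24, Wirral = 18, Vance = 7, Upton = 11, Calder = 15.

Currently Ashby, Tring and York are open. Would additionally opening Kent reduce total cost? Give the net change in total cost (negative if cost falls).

Yes — net change −14 (cost falls by 14).

Current service cost with {Ashby, Tring, York}: 547.
Adding Kent: each restaurant re-picks its cheapest; new service cost 493, saving 54.
Extra fixed cost: 40. Net change = 40 − 54 = -14.
(Totals: 681 → 667.)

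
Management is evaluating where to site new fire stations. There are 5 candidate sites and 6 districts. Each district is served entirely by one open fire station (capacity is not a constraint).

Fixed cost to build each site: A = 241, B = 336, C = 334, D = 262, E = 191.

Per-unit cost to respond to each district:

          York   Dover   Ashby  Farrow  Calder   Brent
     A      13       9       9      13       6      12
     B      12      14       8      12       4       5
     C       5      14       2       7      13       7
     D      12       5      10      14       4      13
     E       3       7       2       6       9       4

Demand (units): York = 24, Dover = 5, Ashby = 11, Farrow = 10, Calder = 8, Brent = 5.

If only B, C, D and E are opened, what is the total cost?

Each district is assigned to its cheapest site among the open ones.
{B, C, D, E}: York→E 3·24=72, Dover→D 5·5=25, Ashby→C 2·11=22, Farrow→E 6·10=60, Calder→B 4·8=32, Brent→E 4·5=20. Service 231; fixed 1123; total 1354.

Total cost: 1354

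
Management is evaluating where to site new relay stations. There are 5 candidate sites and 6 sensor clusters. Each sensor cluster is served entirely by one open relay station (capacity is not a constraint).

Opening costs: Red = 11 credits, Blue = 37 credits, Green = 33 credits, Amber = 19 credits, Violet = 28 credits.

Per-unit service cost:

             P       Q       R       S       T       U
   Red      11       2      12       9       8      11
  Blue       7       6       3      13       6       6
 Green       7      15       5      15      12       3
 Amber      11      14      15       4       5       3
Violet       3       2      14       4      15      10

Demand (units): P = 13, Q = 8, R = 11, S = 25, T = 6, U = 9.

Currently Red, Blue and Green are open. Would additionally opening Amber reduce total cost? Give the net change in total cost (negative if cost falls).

Yes — net change −112 (cost falls by 112).

Current service cost with {Red, Blue, Green}: 428.
Adding Amber: each sensor cluster re-picks its cheapest; new service cost 297, saving 131.
Extra fixed cost: 19. Net change = 19 − 131 = -112.
(Totals: 509 → 397.)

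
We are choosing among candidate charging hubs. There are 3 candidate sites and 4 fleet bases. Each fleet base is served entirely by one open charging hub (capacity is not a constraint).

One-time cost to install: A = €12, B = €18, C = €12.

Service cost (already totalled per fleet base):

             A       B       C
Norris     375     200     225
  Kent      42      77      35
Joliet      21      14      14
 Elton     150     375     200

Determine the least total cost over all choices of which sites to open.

Minimum total cost: 436

For any fixed open set, each fleet base goes to its cheapest open site; total = fixed + service.
{A, B}: Norris→B 200, Kent→A 42, Joliet→B 14, Elton→A 150. Service 406; fixed 30; total 436.
{A, B, C}: service 399 + fixed 42 = 441
{A, C}: Norris→C 225, Kent→C 35, Joliet→C 14, Elton→A 150. Service 424; fixed 24; total 448.
{A}: service 588 + fixed 12 = 600
No other subset beats 436.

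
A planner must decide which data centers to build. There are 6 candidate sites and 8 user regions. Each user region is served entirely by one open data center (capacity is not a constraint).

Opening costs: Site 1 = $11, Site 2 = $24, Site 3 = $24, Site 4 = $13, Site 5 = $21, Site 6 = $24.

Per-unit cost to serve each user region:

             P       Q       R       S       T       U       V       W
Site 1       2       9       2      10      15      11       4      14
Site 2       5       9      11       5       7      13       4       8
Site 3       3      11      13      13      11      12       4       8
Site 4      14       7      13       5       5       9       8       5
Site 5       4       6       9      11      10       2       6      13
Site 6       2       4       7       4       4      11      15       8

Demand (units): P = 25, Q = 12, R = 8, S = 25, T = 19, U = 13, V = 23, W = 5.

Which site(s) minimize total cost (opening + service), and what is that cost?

For any fixed open set, each user region goes to its cheapest open site; total = fixed + service.
{Site 1, Site 4, Site 5, Site 6}: P→Site 1 2·25=50, Q→Site 6 4·12=48, R→Site 1 2·8=16, S→Site 6 4·25=100, T→Site 6 4·19=76, U→Site 5 2·13=26, V→Site 1 4·23=92, W→Site 4 5·5=25. Service 433; fixed 69; total 502.
{Site 1, Site 5, Site 6}: service 448 + fixed 56 = 504
{Site 1, Site 2, Site 4, Site 5, Site 6}: P→Site 1 2·25=50, Q→Site 6 4·12=48, R→Site 1 2·8=16, S→Site 6 4·25=100, T→Site 6 4·19=76, U→Site 5 2·13=26, V→Site 1 4·23=92, W→Site 4 5·5=25. Service 433; fixed 93; total 526.
{Site 1, Site 2, Site 3, Site 4, Site 5, Site 6}: service 433 + fixed 117 = 550
No other subset beats 502.

Open Site 1, Site 4, Site 5 and Site 6; minimum total cost 502.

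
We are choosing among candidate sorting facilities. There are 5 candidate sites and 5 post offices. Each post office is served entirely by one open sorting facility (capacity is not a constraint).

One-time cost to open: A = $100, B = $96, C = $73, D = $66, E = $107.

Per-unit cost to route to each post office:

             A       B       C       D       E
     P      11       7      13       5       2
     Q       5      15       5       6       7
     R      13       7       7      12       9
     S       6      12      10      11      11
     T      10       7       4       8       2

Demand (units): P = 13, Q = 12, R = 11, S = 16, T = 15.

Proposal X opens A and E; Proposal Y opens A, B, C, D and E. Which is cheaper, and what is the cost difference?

Proposal X is cheaper by 213.

Proposal X: {A, E}: P→E 2·13=26, Q→A 5·12=60, R→E 9·11=99, S→A 6·16=96, T→E 2·15=30. Service 311; fixed 207; total 518.
Proposal Y: {A, B, C, D, E}: P→E 2·13=26, Q→A 5·12=60, R→B 7·11=77, S→A 6·16=96, T→E 2·15=30. Service 289; fixed 442; total 731.
Difference: |518 − 731| = 213.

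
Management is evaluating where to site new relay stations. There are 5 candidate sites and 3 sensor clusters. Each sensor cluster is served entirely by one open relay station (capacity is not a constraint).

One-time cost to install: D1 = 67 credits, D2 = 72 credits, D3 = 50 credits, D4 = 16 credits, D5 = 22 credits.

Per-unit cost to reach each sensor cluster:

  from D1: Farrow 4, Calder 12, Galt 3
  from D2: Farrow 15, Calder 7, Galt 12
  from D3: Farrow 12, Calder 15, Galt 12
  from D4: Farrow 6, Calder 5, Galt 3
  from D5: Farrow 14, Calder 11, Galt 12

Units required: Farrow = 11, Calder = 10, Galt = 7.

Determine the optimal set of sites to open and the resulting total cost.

For any fixed open set, each sensor cluster goes to its cheapest open site; total = fixed + service.
{D4}: Farrow→D4 6·11=66, Calder→D4 5·10=50, Galt→D4 3·7=21. Service 137; fixed 16; total 153.
{D4, D5}: Farrow→D4 6·11=66, Calder→D4 5·10=50, Galt→D4 3·7=21. Service 137; fixed 38; total 175.
{D1, D4}: service 115 + fixed 83 = 198
{D1, D2, D3, D4, D5}: service 115 + fixed 227 = 342
No other subset beats 153.

Open D4 only; minimum total cost 153.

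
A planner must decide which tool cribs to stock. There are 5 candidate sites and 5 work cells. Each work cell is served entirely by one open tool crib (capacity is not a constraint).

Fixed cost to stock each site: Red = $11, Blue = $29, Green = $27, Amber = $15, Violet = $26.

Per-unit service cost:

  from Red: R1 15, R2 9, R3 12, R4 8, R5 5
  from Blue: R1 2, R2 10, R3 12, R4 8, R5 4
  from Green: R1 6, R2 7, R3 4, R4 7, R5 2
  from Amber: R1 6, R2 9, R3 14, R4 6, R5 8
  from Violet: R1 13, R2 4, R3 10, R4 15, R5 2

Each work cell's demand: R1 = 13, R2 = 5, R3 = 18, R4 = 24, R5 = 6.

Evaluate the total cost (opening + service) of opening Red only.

Each work cell is assigned to its cheapest site among the open ones.
{Red}: R1→Red 15·13=195, R2→Red 9·5=45, R3→Red 12·18=216, R4→Red 8·24=192, R5→Red 5·6=30. Service 678; fixed 11; total 689.

Total cost: 689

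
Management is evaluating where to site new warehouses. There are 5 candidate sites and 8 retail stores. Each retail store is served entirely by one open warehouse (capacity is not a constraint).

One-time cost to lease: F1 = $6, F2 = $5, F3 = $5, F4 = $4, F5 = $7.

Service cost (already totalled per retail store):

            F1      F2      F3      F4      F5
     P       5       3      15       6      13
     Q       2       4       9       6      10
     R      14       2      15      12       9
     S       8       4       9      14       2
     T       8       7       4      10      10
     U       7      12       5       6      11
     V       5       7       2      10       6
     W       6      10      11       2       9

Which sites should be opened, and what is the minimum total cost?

For any fixed open set, each retail store goes to its cheapest open site; total = fixed + service.
{F2, F3, F4}: P→F2 3, Q→F2 4, R→F2 2, S→F2 4, T→F3 4, U→F3 5, V→F3 2, W→F4 2. Service 26; fixed 14; total 40.
{F1, F2, F3}: service 28 + fixed 16 = 44
{F1, F2, F3, F4}: P→F2 3, Q→F1 2, R→F2 2, S→F2 4, T→F3 4, U→F3 5, V→F3 2, W→F4 2. Service 24; fixed 20; total 44.
{F1, F2, F3, F4, F5}: P→F2 3, Q→F1 2, R→F2 2, S→F5 2, T→F3 4, U→F3 5, V→F3 2, W→F4 2. Service 22; fixed 27; total 49.
No other subset beats 40.

Open F2, F3 and F4; minimum total cost 40.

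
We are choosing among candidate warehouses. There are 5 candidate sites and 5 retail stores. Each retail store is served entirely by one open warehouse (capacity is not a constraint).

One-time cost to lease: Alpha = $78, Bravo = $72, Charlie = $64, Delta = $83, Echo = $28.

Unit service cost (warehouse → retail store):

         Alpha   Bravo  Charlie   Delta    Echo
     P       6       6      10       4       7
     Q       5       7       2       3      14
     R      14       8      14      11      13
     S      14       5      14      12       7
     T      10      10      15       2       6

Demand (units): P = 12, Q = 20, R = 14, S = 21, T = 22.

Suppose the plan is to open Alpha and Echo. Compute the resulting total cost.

Each retail store is assigned to its cheapest site among the open ones.
{Alpha, Echo}: P→Alpha 6·12=72, Q→Alpha 5·20=100, R→Echo 13·14=182, S→Echo 7·21=147, T→Echo 6·22=132. Service 633; fixed 106; total 739.

Total cost: 739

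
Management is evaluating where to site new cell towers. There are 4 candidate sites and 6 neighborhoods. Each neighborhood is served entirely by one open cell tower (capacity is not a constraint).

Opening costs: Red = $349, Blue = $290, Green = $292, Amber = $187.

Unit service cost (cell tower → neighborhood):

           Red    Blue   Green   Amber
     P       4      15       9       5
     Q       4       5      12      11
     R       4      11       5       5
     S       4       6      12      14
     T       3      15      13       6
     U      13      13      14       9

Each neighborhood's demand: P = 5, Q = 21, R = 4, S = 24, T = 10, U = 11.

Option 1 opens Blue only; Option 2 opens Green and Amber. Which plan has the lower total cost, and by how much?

Option 1: {Blue}: P→Blue 15·5=75, Q→Blue 5·21=105, R→Blue 11·4=44, S→Blue 6·24=144, T→Blue 15·10=150, U→Blue 13·11=143. Service 661; fixed 290; total 951.
Option 2: {Green, Amber}: P→Amber 5·5=25, Q→Amber 11·21=231, R→Green 5·4=20, S→Green 12·24=288, T→Amber 6·10=60, U→Amber 9·11=99. Service 723; fixed 479; total 1202.
Difference: |951 − 1202| = 251.

Option 1 is cheaper by 251.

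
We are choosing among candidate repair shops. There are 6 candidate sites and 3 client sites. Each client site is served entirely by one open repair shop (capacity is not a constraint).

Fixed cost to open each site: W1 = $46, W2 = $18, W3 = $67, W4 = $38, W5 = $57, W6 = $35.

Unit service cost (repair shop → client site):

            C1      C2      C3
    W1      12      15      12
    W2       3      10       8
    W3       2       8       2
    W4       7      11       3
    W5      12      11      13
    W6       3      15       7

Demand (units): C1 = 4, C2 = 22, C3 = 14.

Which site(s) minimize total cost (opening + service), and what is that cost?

For any fixed open set, each client site goes to its cheapest open site; total = fixed + service.
{W3}: C1→W3 2·4=8, C2→W3 8·22=176, C3→W3 2·14=28. Service 212; fixed 67; total 279.
{W2, W3}: service 212 + fixed 85 = 297
{W3, W6}: C1→W3 2·4=8, C2→W3 8·22=176, C3→W3 2·14=28. Service 212; fixed 102; total 314.
{W1, W2, W3, W4, W5, W6}: service 212 + fixed 261 = 473
No other subset beats 279.

Open W3 only; minimum total cost 279.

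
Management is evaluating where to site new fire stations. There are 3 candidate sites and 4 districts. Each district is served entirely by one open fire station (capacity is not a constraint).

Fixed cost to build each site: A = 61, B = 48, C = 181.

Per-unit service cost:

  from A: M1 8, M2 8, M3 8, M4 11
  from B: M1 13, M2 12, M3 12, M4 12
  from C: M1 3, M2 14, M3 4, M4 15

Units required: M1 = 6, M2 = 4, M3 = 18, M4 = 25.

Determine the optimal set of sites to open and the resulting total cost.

Open A only; minimum total cost 560.

For any fixed open set, each district goes to its cheapest open site; total = fixed + service.
{A}: M1→A 8·6=48, M2→A 8·4=32, M3→A 8·18=144, M4→A 11·25=275. Service 499; fixed 61; total 560.
{A, B}: service 499 + fixed 109 = 608
{A, C}: service 397 + fixed 242 = 639
{A, B, C}: service 397 + fixed 290 = 687
(All 7 nonempty subsets were checked; A only is lowest.)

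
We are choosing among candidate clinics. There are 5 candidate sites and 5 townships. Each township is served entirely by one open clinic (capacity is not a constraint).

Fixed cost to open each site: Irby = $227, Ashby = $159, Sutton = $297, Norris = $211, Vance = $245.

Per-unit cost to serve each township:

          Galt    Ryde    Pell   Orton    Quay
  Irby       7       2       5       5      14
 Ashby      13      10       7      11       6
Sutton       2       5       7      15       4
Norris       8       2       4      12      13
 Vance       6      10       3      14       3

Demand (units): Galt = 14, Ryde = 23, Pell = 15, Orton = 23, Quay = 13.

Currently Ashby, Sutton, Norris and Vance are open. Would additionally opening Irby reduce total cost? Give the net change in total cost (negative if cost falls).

No — net change +89 (cost rises by 89).

Current service cost with {Ashby, Sutton, Norris, Vance}: 411.
Adding Irby: each township re-picks its cheapest; new service cost 273, saving 138.
Extra fixed cost: 227. Net change = 227 − 138 = 89.
(Totals: 1323 → 1412.)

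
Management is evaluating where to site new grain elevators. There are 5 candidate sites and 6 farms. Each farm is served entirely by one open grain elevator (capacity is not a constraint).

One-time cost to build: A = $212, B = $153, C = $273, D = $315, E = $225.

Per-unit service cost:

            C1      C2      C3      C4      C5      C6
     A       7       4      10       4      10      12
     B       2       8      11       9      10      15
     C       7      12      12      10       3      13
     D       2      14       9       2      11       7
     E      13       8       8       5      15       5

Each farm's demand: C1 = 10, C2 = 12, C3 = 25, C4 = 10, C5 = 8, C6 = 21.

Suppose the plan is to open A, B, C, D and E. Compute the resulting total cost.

Each farm is assigned to its cheapest site among the open ones.
{A, B, C, D, E}: C1→B 2·10=20, C2→A 4·12=48, C3→E 8·25=200, C4→D 2·10=20, C5→C 3·8=24, C6→E 5·21=105. Service 417; fixed 1178; total 1595.

Total cost: 1595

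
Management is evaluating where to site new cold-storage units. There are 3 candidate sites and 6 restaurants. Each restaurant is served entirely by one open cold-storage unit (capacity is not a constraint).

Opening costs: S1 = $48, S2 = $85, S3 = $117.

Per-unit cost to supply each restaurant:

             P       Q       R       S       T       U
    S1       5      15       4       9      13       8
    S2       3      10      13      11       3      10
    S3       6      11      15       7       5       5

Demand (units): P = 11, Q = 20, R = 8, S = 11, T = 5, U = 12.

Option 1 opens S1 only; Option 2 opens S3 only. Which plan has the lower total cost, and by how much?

Option 1: {S1}: P→S1 5·11=55, Q→S1 15·20=300, R→S1 4·8=32, S→S1 9·11=99, T→S1 13·5=65, U→S1 8·12=96. Service 647; fixed 48; total 695.
Option 2: {S3}: P→S3 6·11=66, Q→S3 11·20=220, R→S3 15·8=120, S→S3 7·11=77, T→S3 5·5=25, U→S3 5·12=60. Service 568; fixed 117; total 685.
Difference: |695 − 685| = 10.

Option 2 is cheaper by 10.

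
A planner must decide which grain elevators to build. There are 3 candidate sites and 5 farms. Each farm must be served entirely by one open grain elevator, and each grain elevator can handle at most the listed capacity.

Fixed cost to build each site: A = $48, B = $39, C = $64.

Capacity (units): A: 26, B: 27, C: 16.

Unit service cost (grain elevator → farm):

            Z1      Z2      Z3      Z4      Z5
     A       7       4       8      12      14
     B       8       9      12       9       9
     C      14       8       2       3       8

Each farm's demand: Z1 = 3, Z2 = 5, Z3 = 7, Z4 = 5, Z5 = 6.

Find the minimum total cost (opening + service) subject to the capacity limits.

Open {B, C}: Z1→B 8·3=24, Z2→B 9·5=45, Z3→C 2·7=14, Z4→C 3·5=15, Z5→B 9·6=54.
Loads: B carries 14/27, C carries 12/16. Service 152; fixed 103; total 255.
Next best feasible plan costs 266.

Minimum total cost: 255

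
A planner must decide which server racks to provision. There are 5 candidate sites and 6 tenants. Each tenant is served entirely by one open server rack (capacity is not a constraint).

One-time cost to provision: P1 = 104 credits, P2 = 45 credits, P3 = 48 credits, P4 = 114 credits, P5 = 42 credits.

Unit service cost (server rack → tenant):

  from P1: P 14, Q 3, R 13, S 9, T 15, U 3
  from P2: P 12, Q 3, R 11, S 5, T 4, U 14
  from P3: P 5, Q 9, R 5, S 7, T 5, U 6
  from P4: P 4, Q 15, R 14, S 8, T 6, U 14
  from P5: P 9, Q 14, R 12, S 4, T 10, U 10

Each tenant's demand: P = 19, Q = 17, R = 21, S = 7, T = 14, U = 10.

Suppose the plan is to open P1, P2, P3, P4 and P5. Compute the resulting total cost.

Total cost: 699

Each tenant is assigned to its cheapest site among the open ones.
{P1, P2, P3, P4, P5}: P→P4 4·19=76, Q→P1 3·17=51, R→P3 5·21=105, S→P5 4·7=28, T→P2 4·14=56, U→P1 3·10=30. Service 346; fixed 353; total 699.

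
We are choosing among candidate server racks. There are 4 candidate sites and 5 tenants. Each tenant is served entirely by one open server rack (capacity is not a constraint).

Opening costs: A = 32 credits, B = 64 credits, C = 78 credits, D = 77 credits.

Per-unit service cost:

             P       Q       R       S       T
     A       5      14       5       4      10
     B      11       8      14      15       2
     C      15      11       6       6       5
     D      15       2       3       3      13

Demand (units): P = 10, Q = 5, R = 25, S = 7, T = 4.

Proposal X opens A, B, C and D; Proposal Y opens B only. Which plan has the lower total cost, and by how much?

Proposal X: {A, B, C, D}: P→A 5·10=50, Q→D 2·5=10, R→D 3·25=75, S→D 3·7=21, T→B 2·4=8. Service 164; fixed 251; total 415.
Proposal Y: {B}: P→B 11·10=110, Q→B 8·5=40, R→B 14·25=350, S→B 15·7=105, T→B 2·4=8. Service 613; fixed 64; total 677.
Difference: |415 − 677| = 262.

Proposal X is cheaper by 262.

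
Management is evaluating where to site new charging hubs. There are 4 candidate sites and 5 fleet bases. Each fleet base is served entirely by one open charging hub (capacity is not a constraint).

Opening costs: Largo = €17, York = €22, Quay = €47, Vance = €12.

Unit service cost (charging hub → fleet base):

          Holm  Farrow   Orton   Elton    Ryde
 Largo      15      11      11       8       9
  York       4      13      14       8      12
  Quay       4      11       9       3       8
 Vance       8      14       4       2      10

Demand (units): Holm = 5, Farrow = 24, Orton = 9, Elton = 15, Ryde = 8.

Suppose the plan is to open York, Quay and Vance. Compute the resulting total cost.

Each fleet base is assigned to its cheapest site among the open ones.
{York, Quay, Vance}: Holm→York 4·5=20, Farrow→Quay 11·24=264, Orton→Vance 4·9=36, Elton→Vance 2·15=30, Ryde→Quay 8·8=64. Service 414; fixed 81; total 495.

Total cost: 495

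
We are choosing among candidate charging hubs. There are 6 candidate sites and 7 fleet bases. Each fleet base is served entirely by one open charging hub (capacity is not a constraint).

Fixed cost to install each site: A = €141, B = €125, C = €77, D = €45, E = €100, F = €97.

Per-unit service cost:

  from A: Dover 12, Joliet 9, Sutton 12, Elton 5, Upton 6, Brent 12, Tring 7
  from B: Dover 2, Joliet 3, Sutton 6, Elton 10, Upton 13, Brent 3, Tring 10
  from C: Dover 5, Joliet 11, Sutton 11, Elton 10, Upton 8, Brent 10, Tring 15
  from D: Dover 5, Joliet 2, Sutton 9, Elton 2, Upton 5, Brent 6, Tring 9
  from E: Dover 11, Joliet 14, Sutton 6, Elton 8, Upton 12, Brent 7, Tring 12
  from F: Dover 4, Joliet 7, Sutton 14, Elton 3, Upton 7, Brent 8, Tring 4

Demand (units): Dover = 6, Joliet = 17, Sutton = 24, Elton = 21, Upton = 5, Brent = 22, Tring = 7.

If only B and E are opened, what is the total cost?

Each fleet base is assigned to its cheapest site among the open ones.
{B, E}: Dover→B 2·6=12, Joliet→B 3·17=51, Sutton→B 6·24=144, Elton→E 8·21=168, Upton→E 12·5=60, Brent→B 3·22=66, Tring→B 10·7=70. Service 571; fixed 225; total 796.

Total cost: 796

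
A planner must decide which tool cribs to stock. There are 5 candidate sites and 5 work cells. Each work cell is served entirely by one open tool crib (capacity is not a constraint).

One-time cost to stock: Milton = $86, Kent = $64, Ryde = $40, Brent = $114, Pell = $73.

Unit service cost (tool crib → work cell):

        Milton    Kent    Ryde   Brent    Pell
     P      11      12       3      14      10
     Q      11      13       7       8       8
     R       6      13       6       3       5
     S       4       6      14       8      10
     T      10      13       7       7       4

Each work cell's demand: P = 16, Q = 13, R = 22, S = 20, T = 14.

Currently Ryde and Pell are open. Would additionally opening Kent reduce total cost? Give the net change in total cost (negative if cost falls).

Yes — net change −16 (cost falls by 16).

Current service cost with {Ryde, Pell}: 505.
Adding Kent: each work cell re-picks its cheapest; new service cost 425, saving 80.
Extra fixed cost: 64. Net change = 64 − 80 = -16.
(Totals: 618 → 602.)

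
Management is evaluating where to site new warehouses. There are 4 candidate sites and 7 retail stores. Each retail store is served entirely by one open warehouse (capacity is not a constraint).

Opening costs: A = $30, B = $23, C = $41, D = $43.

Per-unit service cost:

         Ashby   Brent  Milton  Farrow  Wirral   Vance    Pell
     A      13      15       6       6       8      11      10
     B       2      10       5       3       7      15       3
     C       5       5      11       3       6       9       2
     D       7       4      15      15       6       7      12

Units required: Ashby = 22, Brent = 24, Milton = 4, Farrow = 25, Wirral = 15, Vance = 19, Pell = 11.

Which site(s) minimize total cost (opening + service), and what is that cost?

For any fixed open set, each retail store goes to its cheapest open site; total = fixed + service.
{B, D}: Ashby→B 2·22=44, Brent→D 4·24=96, Milton→B 5·4=20, Farrow→B 3·25=75, Wirral→D 6·15=90, Vance→D 7·19=133, Pell→B 3·11=33. Service 491; fixed 66; total 557.
{A, B, D}: service 491 + fixed 96 = 587
{B, C, D}: Ashby→B 2·22=44, Brent→D 4·24=96, Milton→B 5·4=20, Farrow→B 3·25=75, Wirral→C 6·15=90, Vance→D 7·19=133, Pell→C 2·11=22. Service 480; fixed 107; total 587.
{A, B, C, D}: Ashby→B 2·22=44, Brent→D 4·24=96, Milton→B 5·4=20, Farrow→B 3·25=75, Wirral→C 6·15=90, Vance→D 7·19=133, Pell→C 2·11=22. Service 480; fixed 137; total 617.
No other subset beats 557.

Open B and D; minimum total cost 557.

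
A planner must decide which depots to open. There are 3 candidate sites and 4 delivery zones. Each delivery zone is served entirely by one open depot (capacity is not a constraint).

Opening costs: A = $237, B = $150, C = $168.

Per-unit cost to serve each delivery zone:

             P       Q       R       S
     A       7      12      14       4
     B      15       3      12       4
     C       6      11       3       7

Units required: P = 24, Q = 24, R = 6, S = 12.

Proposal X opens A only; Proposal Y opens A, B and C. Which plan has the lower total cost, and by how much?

Proposal X: {A}: P→A 7·24=168, Q→A 12·24=288, R→A 14·6=84, S→A 4·12=48. Service 588; fixed 237; total 825.
Proposal Y: {A, B, C}: P→C 6·24=144, Q→B 3·24=72, R→C 3·6=18, S→A 4·12=48. Service 282; fixed 555; total 837.
Difference: |825 − 837| = 12.

Proposal X is cheaper by 12.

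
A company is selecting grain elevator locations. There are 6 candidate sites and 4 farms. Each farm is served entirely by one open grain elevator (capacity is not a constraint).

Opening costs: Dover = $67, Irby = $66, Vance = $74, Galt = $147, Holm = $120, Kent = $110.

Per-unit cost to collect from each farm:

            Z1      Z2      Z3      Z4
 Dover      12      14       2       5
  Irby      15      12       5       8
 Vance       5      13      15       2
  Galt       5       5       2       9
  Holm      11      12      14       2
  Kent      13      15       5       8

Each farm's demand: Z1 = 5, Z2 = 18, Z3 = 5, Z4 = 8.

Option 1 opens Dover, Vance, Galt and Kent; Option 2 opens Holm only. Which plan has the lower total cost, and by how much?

Option 2 is cheaper by 62.

Option 1: {Dover, Vance, Galt, Kent}: Z1→Vance 5·5=25, Z2→Galt 5·18=90, Z3→Dover 2·5=10, Z4→Vance 2·8=16. Service 141; fixed 398; total 539.
Option 2: {Holm}: Z1→Holm 11·5=55, Z2→Holm 12·18=216, Z3→Holm 14·5=70, Z4→Holm 2·8=16. Service 357; fixed 120; total 477.
Difference: |539 − 477| = 62.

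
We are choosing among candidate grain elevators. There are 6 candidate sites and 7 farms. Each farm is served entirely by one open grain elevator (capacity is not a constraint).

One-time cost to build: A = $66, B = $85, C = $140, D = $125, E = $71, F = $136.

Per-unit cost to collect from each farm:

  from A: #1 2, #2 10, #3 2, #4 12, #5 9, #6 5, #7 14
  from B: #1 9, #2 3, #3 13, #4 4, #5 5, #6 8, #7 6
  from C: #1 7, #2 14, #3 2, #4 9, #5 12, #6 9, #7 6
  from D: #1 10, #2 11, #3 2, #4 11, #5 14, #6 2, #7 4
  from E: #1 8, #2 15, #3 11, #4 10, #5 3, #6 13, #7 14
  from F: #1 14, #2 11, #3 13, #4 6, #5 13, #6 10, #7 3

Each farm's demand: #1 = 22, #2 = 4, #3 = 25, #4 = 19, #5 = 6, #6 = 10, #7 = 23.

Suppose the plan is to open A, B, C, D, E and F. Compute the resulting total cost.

Total cost: 912

Each farm is assigned to its cheapest site among the open ones.
{A, B, C, D, E, F}: #1→A 2·22=44, #2→B 3·4=12, #3→A 2·25=50, #4→B 4·19=76, #5→E 3·6=18, #6→D 2·10=20, #7→F 3·23=69. Service 289; fixed 623; total 912.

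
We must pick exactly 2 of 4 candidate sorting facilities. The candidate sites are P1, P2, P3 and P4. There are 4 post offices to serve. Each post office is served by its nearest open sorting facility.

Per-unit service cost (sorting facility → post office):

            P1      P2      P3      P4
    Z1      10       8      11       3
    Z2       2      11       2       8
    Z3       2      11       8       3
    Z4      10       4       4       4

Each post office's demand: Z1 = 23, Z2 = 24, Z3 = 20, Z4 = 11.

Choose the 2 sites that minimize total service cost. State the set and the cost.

With exactly 2 open, each post office uses its cheapest among the chosen.
{P1, P4}: Z1→P4 3·23=69, Z2→P1 2·24=48, Z3→P1 2·20=40, Z4→P4 4·11=44. Service cost 201.
{P3, P4}: service cost 221
{P1, P2}: service cost 316
Among all 6 size-2 choices, {P1, P4} is lowest.

Choose P1 and P4; total service cost 201.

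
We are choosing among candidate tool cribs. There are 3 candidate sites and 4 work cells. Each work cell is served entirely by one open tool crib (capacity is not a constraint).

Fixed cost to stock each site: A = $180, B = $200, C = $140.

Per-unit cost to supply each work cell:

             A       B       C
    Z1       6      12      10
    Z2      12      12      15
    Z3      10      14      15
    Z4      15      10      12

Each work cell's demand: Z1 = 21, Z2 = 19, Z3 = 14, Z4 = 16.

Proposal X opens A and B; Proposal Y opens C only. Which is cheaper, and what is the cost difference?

Proposal X is cheaper by 3.

Proposal X: {A, B}: Z1→A 6·21=126, Z2→A 12·19=228, Z3→A 10·14=140, Z4→B 10·16=160. Service 654; fixed 380; total 1034.
Proposal Y: {C}: Z1→C 10·21=210, Z2→C 15·19=285, Z3→C 15·14=210, Z4→C 12·16=192. Service 897; fixed 140; total 1037.
Difference: |1034 − 1037| = 3.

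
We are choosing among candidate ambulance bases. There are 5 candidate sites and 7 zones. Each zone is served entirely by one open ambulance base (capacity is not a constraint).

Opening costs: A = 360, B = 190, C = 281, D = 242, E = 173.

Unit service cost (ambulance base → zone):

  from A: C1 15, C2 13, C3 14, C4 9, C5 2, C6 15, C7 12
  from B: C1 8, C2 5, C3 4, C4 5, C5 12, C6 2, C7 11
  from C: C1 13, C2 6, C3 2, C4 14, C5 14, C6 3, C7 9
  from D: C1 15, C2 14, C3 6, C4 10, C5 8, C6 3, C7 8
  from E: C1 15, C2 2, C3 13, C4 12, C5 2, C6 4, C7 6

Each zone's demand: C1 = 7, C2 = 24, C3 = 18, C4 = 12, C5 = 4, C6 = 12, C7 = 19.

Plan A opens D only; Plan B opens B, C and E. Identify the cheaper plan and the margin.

Plan A: {D}: C1→D 15·7=105, C2→D 14·24=336, C3→D 6·18=108, C4→D 10·12=120, C5→D 8·4=32, C6→D 3·12=36, C7→D 8·19=152. Service 889; fixed 242; total 1131.
Plan B: {B, C, E}: C1→B 8·7=56, C2→E 2·24=48, C3→C 2·18=36, C4→B 5·12=60, C5→E 2·4=8, C6→B 2·12=24, C7→E 6·19=114. Service 346; fixed 644; total 990.
Difference: |1131 − 990| = 141.

Plan B is cheaper by 141.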